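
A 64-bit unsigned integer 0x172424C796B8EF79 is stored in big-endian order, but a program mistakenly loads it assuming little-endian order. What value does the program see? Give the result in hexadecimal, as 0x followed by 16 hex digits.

0x79EFB896C7242417

Stored big-endian, the bytes at ascending addresses are 17 24 24 C7 96 B8 EF 79.
Read back as little-endian, the first byte is least significant, giving 0x79EFB896C7242417.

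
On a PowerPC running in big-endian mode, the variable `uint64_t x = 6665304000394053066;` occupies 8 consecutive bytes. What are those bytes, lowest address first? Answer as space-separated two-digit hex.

6665304000394053066 in hexadecimal, padded to 64 bits, is 0x5C7FEAAC8F7A45CA.
Split into bytes (most-significant first): 5C 7F EA AC 8F 7A 45 CA.
Big-endian: lowest address holds the most-significant byte.
So the memory order matches the most-significant-first order: 5C 7F EA AC 8F 7A 45 CA.

5C 7F EA AC 8F 7A 45 CA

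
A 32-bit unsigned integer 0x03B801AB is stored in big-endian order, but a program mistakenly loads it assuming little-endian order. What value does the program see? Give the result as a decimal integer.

2869016579

Stored big-endian, the bytes at ascending addresses are 03 B8 01 AB.
Read back as little-endian, the first byte is least significant, giving 0xAB01B803.
0xAB01B803 = 2869016579.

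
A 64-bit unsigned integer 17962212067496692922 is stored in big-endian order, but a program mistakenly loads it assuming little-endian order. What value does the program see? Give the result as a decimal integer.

13406195880082032377

17962212067496692922 in 64-bit hexadecimal is 0xF94698B51F600CBA.
Stored big-endian, the bytes at ascending addresses are F9 46 98 B5 1F 60 0C BA.
Read back as little-endian, the first byte is least significant, giving 0xBA0C601FB59846F9.
0xBA0C601FB59846F9 = 13406195880082032377.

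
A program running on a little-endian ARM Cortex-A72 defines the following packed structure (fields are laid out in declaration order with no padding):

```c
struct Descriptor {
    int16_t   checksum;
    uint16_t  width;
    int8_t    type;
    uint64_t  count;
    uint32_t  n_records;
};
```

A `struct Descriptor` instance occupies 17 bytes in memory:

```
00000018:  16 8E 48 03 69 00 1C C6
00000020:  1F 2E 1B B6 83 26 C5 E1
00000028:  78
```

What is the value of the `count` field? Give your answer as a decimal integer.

9490803149645421568

`count` follows `checksum` (2 B), `width` (2 B), `type` (1 B), so it starts at offset 2 + 2 + 1 = 5 and occupies 8 bytes.
Bytes at offsets 5..12: 00 1C C6 1F 2E 1B B6 83.
Little-endian stores the least-significant byte at the lowest address.
Reassemble most-significant byte first: 83 B6 1B 2E 1F C6 1C 00 → 0x83B61B2E1FC61C00.
0x83B61B2E1FC61C00 = 9490803149645421568.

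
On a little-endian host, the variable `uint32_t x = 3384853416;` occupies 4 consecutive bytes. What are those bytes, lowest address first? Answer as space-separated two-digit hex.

3384853416 in hexadecimal, padded to 32 bits, is 0xC9C0C3A8.
Split into bytes (most-significant first): C9 C0 C3 A8.
In little-endian order the low byte comes first in memory.
So at ascending addresses the bytes are A8 C3 C0 C9.

A8 C3 C0 C9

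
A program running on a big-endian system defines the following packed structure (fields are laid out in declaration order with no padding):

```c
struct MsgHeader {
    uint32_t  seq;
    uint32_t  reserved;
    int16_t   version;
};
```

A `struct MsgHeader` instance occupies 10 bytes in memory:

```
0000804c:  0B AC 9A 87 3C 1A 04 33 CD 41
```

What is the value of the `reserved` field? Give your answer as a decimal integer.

`reserved` follows `seq` (4 bytes), so it starts at byte offset 4 and occupies 4 bytes.
Bytes at offsets 4..7: 3C 1A 04 33.
Big-endian: lowest address holds the most-significant byte.
The bytes are already most-significant first: 0x3C1A0433.
0x3C1A0433 = 1008337971.

1008337971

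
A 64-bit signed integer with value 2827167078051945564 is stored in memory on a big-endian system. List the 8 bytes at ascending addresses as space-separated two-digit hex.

27 3C 1D 7A 7F F7 1C 5C

2827167078051945564 in hexadecimal, padded to 64 bits, is 0x273C1D7A7FF71C5C.
Split into bytes (most-significant first): 27 3C 1D 7A 7F F7 1C 5C.
In big-endian order the high byte comes first in memory.
So the memory order matches the most-significant-first order: 27 3C 1D 7A 7F F7 1C 5C.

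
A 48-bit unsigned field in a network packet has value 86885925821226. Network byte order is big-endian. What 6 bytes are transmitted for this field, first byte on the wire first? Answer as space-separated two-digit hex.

4F 05 B4 BE 9B 2A

86885925821226 in hexadecimal, padded to 48 bits, is 0x4F05B4BE9B2A.
Split into bytes (most-significant first): 4F 05 B4 BE 9B 2A.
Big-endian: lowest address holds the most-significant byte.
So the memory order matches the most-significant-first order: 4F 05 B4 BE 9B 2A.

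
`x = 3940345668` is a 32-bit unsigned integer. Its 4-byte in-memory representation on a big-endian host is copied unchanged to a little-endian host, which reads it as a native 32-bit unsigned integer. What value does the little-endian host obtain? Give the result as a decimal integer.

3940345668 in 32-bit hexadecimal is 0xEADCE744.
Stored big-endian, the bytes at ascending addresses are EA DC E7 44.
Read back as little-endian, the first byte is least significant, giving 0x44E7DCEA.
0x44E7DCEA = 1156046058.

1156046058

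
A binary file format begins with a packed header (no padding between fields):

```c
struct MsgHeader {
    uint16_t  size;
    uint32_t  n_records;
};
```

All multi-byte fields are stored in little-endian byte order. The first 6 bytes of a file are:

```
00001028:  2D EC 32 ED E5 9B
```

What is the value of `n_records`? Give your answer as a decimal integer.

2615536946

`n_records` follows `size` (2 bytes), so it starts at byte offset 2 and occupies 4 bytes.
Bytes at offsets 2..5: 32 ED E5 9B.
Little-endian stores the least-significant byte at the lowest address.
Reassemble most-significant byte first: 9B E5 ED 32 → 0x9BE5ED32.
0x9BE5ED32 = 2615536946.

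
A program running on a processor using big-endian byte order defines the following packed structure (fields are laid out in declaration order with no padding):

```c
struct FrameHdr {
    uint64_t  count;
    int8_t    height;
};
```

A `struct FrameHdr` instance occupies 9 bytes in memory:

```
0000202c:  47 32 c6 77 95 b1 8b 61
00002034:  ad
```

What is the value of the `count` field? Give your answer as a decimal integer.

`count` is the first field, at byte offset 0, occupying 8 bytes.
Bytes at offsets 0..7: 47 32 C6 77 95 B1 8B 61.
Big-endian: lowest address holds the most-significant byte.
The bytes are already most-significant first: 0x4732C67795B18B61.
0x4732C67795B18B61 = 5130381142443264865.

5130381142443264865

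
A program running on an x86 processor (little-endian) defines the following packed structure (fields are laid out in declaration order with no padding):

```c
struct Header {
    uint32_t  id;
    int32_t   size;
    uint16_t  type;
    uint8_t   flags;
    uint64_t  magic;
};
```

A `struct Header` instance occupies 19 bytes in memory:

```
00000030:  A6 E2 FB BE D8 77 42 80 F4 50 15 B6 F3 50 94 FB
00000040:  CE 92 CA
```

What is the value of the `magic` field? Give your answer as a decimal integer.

`magic` follows `id` (4 B), `size` (4 B), `type` (2 B), `flags` (1 B), so it starts at offset 4 + 4 + 2 + 1 = 11 and occupies 8 bytes.
Bytes at offsets 11..18: B6 F3 50 94 FB CE 92 CA.
Little-endian: lowest address holds the least-significant byte.
Reassemble most-significant byte first: CA 92 CE FB 94 50 F3 B6 → 0xCA92CEFB9450F3B6.
0xCA92CEFB9450F3B6 = 14596956922181645238.

14596956922181645238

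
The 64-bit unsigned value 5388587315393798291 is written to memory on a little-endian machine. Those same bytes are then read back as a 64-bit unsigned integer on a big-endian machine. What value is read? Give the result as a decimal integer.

10601536227693545546

5388587315393798291 in 64-bit hexadecimal is 0x4AC81B9D07392093.
Stored little-endian, the bytes at ascending addresses are 93 20 39 07 9D 1B C8 4A.
Read back as big-endian, the last byte is least significant, giving 0x932039079D1BC84A.
0x932039079D1BC84A = 10601536227693545546.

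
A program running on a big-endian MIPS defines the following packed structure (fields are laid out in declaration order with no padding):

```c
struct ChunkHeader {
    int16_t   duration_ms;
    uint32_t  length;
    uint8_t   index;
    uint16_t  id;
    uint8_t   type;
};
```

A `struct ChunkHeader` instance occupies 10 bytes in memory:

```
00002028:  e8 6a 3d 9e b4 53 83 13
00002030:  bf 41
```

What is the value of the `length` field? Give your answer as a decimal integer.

1033811027

`length` follows `duration_ms` (2 bytes), so it starts at byte offset 2 and occupies 4 bytes.
Bytes at offsets 2..5: 3D 9E B4 53.
Big-endian: lowest address holds the most-significant byte.
The bytes are already most-significant first: 0x3D9EB453.
0x3D9EB453 = 1033811027.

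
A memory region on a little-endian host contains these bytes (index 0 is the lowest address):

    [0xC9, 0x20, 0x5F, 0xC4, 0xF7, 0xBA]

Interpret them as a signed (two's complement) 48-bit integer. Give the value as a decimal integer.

-75901662453559

In little-endian order the low byte comes first in memory.
Reassemble most-significant byte first: BA F7 C4 5F 20 C9 → 0xBAF7C45F20C9.
Top bit is set, so as a signed 48-bit value this is 0xBAF7C45F20C9 − 2^48 = -75901662453559.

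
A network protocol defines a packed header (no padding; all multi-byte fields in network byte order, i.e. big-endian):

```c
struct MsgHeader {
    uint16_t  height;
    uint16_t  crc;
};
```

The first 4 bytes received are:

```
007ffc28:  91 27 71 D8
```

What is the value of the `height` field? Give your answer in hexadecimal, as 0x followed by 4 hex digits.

`height` is the first field, at byte offset 0, occupying 2 bytes.
Bytes at offsets 0..1: 91 27.
In big-endian order the high byte comes first in memory.
The bytes are already most-significant first: 0x9127.

0x9127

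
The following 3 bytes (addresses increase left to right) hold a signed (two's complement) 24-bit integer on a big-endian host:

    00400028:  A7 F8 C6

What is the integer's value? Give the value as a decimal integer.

Big-endian stores the most-significant byte at the lowest address.
The bytes are already most-significant first: 0xA7F8C6.
Top bit is set, so as a signed 24-bit value this is 0xA7F8C6 − 2^24 = -5769018.

-5769018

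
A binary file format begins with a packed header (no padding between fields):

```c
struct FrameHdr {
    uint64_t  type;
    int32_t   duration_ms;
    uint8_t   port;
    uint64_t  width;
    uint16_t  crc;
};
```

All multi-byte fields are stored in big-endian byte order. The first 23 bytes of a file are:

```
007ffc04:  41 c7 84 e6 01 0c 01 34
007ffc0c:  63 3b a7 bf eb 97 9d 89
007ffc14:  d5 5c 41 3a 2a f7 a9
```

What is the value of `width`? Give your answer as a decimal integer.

`width` follows `type` (8 B), `duration_ms` (4 B), `port` (1 B), so it starts at offset 8 + 4 + 1 = 13 and occupies 8 bytes.
Bytes at offsets 13..20: 97 9D 89 D5 5C 41 3A 2A.
Big-endian: lowest address holds the most-significant byte.
The bytes are already most-significant first: 0x979D89D55C413A2A.
0x979D89D55C413A2A = 10925039820539509290.

10925039820539509290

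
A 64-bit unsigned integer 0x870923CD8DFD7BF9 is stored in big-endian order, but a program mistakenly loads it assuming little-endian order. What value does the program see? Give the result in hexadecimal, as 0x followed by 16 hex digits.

0xF97BFD8DCD230987

Stored big-endian, the bytes at ascending addresses are 87 09 23 CD 8D FD 7B F9.
Read back as little-endian, the first byte is least significant, giving 0xF97BFD8DCD230987.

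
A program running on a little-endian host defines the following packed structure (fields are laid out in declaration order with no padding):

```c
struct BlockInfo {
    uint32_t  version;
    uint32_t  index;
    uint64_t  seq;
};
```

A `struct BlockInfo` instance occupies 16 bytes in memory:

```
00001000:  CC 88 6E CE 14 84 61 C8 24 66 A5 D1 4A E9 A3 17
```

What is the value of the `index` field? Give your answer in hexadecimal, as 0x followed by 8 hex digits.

`index` follows `version` (4 bytes), so it starts at byte offset 4 and occupies 4 bytes.
Bytes at offsets 4..7: 14 84 61 C8.
Little-endian: lowest address holds the least-significant byte.
Reassemble most-significant byte first: C8 61 84 14 → 0xC8618414.

0xC8618414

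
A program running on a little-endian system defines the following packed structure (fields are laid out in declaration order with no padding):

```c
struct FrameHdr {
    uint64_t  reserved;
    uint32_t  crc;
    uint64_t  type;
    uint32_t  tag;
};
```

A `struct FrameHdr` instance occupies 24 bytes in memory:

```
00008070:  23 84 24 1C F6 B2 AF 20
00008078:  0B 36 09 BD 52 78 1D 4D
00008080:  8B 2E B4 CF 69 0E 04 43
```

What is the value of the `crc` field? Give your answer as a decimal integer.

`crc` follows `reserved` (8 bytes), so it starts at byte offset 8 and occupies 4 bytes.
Bytes at offsets 8..11: 0B 36 09 BD.
Little-endian: lowest address holds the least-significant byte.
Reassemble most-significant byte first: BD 09 36 0B → 0xBD09360B.
0xBD09360B = 3171497483.

3171497483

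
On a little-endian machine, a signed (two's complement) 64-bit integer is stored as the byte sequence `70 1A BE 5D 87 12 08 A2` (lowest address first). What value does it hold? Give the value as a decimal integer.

-6771141667148916112

In little-endian order the low byte comes first in memory.
Reassemble most-significant byte first: A2 08 12 87 5D BE 1A 70 → 0xA20812875DBE1A70.
Top bit is set, so as a signed 64-bit value this is 0xA20812875DBE1A70 − 2^64 = -6771141667148916112.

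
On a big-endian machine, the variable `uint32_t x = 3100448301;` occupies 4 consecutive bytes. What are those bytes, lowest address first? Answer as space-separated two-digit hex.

3100448301 in hexadecimal, padded to 32 bits, is 0xB8CD162D.
Split into bytes (most-significant first): B8 CD 16 2D.
Big-endian: lowest address holds the most-significant byte.
So the memory order matches the most-significant-first order: B8 CD 16 2D.

B8 CD 16 2D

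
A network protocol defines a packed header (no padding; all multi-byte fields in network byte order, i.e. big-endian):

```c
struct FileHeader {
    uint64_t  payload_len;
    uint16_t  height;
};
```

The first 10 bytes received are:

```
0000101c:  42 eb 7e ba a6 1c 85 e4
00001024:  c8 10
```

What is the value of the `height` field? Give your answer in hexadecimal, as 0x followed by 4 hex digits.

`height` follows `payload_len` (8 bytes), so it starts at byte offset 8 and occupies 2 bytes.
Bytes at offsets 8..9: C8 10.
Big-endian stores the most-significant byte at the lowest address.
The bytes are already most-significant first: 0xC810.

0xC810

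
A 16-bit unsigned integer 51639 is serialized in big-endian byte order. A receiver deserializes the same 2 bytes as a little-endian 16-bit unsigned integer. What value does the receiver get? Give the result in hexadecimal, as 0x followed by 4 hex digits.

51639 in 16-bit hexadecimal is 0xC9B7.
Stored big-endian, the bytes at ascending addresses are C9 B7.
Read back as little-endian, the first byte is least significant, giving 0xB7C9.

0xB7C9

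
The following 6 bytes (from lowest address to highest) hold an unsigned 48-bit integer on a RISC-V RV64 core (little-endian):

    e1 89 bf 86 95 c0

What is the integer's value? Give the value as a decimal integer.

Little-endian stores the least-significant byte at the lowest address.
Reassemble most-significant byte first: C0 95 86 BF 89 E1 → 0xC09586BF89E1.
0xC09586BF89E1 = 211748443359713.

211748443359713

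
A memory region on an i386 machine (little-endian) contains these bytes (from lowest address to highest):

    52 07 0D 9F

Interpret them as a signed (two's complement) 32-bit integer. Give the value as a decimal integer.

Little-endian stores the least-significant byte at the lowest address.
Reassemble most-significant byte first: 9F 0D 07 52 → 0x9F0D0752.
Top bit is set, so as a signed 32-bit value this is 0x9F0D0752 − 2^32 = -1626536110.

-1626536110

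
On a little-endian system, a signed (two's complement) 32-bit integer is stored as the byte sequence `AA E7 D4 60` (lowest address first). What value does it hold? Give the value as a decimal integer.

1624565674

In little-endian order the low byte comes first in memory.
Reassemble most-significant byte first: 60 D4 E7 AA → 0x60D4E7AA.
0x60D4E7AA = 1624565674.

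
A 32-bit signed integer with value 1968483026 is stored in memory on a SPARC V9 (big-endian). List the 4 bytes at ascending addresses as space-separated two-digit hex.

75 54 AA D2

1968483026 in hexadecimal, padded to 32 bits, is 0x7554AAD2.
Split into bytes (most-significant first): 75 54 AA D2.
In big-endian order the high byte comes first in memory.
So the memory order matches the most-significant-first order: 75 54 AA D2.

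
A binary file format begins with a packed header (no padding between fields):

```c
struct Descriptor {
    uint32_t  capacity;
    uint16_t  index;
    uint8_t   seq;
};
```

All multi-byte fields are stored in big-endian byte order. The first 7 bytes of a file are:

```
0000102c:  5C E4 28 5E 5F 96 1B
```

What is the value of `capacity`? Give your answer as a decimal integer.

`capacity` is the first field, at byte offset 0, occupying 4 bytes.
Bytes at offsets 0..3: 5C E4 28 5E.
Big-endian stores the most-significant byte at the lowest address.
The bytes are already most-significant first: 0x5CE4285E.
0x5CE4285E = 1558456414.

1558456414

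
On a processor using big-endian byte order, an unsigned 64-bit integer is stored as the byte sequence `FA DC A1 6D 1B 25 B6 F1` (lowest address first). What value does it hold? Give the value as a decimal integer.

Big-endian stores the most-significant byte at the lowest address.
The bytes are already most-significant first: 0xFADCA16D1B25B6F1.
0xFADCA16D1B25B6F1 = 18076500494337292017.

18076500494337292017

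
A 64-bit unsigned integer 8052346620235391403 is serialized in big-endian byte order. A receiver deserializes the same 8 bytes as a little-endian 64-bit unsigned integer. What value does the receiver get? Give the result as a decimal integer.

12367291961230409583

8052346620235391403 in 64-bit hexadecimal is 0x6FBFAE968372A1AB.
Stored big-endian, the bytes at ascending addresses are 6F BF AE 96 83 72 A1 AB.
Read back as little-endian, the first byte is least significant, giving 0xABA1728396AEBF6F.
0xABA1728396AEBF6F = 12367291961230409583.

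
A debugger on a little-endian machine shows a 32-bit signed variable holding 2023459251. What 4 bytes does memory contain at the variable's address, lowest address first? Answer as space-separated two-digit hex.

B3 89 9B 78

2023459251 in hexadecimal, padded to 32 bits, is 0x789B89B3.
Split into bytes (most-significant first): 78 9B 89 B3.
Little-endian: lowest address holds the least-significant byte.
So at ascending addresses the bytes are B3 89 9B 78.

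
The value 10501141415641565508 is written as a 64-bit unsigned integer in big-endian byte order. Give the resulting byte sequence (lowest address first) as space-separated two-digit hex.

10501141415641565508 in hexadecimal, padded to 64 bits, is 0x91BB8C7AE7754944.
Split into bytes (most-significant first): 91 BB 8C 7A E7 75 49 44.
Big-endian: lowest address holds the most-significant byte.
So the memory order matches the most-significant-first order: 91 BB 8C 7A E7 75 49 44.

91 BB 8C 7A E7 75 49 44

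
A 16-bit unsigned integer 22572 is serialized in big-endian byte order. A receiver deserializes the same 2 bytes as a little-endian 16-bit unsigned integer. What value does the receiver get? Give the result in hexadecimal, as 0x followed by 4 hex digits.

22572 in 16-bit hexadecimal is 0x582C.
Stored big-endian, the bytes at ascending addresses are 58 2C.
Read back as little-endian, the first byte is least significant, giving 0x2C58.

0x2C58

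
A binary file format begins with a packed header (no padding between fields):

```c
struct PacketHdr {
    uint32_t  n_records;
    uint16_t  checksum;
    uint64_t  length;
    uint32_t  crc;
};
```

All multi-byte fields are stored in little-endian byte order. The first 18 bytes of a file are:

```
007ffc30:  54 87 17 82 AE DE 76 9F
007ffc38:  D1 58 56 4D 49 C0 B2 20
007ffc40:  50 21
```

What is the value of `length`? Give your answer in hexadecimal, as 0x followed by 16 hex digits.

0xC0494D5658D19F76

`length` follows `n_records` (4 B), `checksum` (2 B), so it starts at offset 4 + 2 = 6 and occupies 8 bytes.
Bytes at offsets 6..13: 76 9F D1 58 56 4D 49 C0.
Little-endian stores the least-significant byte at the lowest address.
Reassemble most-significant byte first: C0 49 4D 56 58 D1 9F 76 → 0xC0494D5658D19F76.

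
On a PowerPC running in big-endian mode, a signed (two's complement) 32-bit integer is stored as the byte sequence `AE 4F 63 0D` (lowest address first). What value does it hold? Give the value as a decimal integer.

Big-endian: lowest address holds the most-significant byte.
The bytes are already most-significant first: 0xAE4F630D.
Top bit is set, so as a signed 32-bit value this is 0xAE4F630D − 2^32 = -1370529011.

-1370529011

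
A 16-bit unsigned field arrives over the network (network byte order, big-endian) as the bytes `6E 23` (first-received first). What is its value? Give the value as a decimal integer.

In big-endian order the high byte comes first in memory.
The bytes are already most-significant first: 0x6E23.
0x6E23 = 28195.

28195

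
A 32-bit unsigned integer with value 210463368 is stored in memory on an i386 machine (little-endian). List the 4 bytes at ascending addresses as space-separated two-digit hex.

210463368 in hexadecimal, padded to 32 bits, is 0x0C8B6A88.
Split into bytes (most-significant first): 0C 8B 6A 88.
Little-endian: lowest address holds the least-significant byte.
So at ascending addresses the bytes are 88 6A 8B 0C.

88 6A 8B 0C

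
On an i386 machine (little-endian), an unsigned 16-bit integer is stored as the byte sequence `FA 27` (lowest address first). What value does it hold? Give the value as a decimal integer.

10234

Little-endian stores the least-significant byte at the lowest address.
Reassemble most-significant byte first: 27 FA → 0x27FA.
0x27FA = 10234.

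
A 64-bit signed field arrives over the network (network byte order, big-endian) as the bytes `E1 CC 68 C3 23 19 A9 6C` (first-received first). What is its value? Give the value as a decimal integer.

-2176249332609996436

In big-endian order the high byte comes first in memory.
The bytes are already most-significant first: 0xE1CC68C32319A96C.
Top bit is set, so as a signed 64-bit value this is 0xE1CC68C32319A96C − 2^64 = -2176249332609996436.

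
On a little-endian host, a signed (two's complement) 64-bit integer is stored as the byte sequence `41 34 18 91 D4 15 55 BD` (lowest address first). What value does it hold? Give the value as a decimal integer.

Little-endian stores the least-significant byte at the lowest address.
Reassemble most-significant byte first: BD 55 15 D4 91 18 34 41 → 0xBD5515D491183441.
Top bit is set, so as a signed 64-bit value this is 0xBD5515D491183441 − 2^64 = -4803909424809233343.

-4803909424809233343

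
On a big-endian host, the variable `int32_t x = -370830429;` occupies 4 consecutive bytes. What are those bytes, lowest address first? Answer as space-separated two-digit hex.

E9 E5 93 A3

Two's complement of -370830429 in 32 bits: 370830429 = 0x161A6C5D; invert → 0xE9E593A2; add 1 → 0xE9E593A3.
Split into bytes (most-significant first): E9 E5 93 A3.
In big-endian order the high byte comes first in memory.
So the memory order matches the most-significant-first order: E9 E5 93 A3.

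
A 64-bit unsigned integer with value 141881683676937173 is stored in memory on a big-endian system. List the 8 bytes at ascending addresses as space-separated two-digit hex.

01 F8 10 A3 BB B2 BB D5

141881683676937173 in hexadecimal, padded to 64 bits, is 0x01F810A3BBB2BBD5.
Split into bytes (most-significant first): 01 F8 10 A3 BB B2 BB D5.
Big-endian: lowest address holds the most-significant byte.
So the memory order matches the most-significant-first order: 01 F8 10 A3 BB B2 BB D5.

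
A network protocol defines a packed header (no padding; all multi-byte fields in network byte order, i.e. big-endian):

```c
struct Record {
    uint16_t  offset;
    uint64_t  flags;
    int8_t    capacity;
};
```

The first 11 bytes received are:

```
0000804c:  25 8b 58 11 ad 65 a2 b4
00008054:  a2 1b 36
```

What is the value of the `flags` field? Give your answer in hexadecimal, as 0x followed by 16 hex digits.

0x5811AD65A2B4A21B

`flags` follows `offset` (2 bytes), so it starts at byte offset 2 and occupies 8 bytes.
Bytes at offsets 2..9: 58 11 AD 65 A2 B4 A2 1B.
Big-endian stores the most-significant byte at the lowest address.
The bytes are already most-significant first: 0x5811AD65A2B4A21B.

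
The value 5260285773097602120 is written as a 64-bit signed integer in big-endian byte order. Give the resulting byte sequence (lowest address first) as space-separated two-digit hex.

5260285773097602120 in hexadecimal, padded to 64 bits, is 0x49004A0A5A860C48.
Split into bytes (most-significant first): 49 00 4A 0A 5A 86 0C 48.
Big-endian: lowest address holds the most-significant byte.
So the memory order matches the most-significant-first order: 49 00 4A 0A 5A 86 0C 48.

49 00 4A 0A 5A 86 0C 48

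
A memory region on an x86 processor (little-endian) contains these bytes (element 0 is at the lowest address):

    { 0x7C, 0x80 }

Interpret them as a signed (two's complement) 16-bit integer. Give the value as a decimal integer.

-32644

In little-endian order the low byte comes first in memory.
Reassemble most-significant byte first: 80 7C → 0x807C.
Top bit is set, so as a signed 16-bit value this is 0x807C − 2^16 = -32644.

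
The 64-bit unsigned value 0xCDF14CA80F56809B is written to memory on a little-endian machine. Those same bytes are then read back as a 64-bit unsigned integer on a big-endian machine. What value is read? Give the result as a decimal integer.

Stored little-endian, the bytes at ascending addresses are 9B 80 56 0F A8 4C F1 CD.
Read back as big-endian, the last byte is least significant, giving 0x9B80560FA84CF1CD.
0x9B80560FA84CF1CD = 11205050498145907149.

11205050498145907149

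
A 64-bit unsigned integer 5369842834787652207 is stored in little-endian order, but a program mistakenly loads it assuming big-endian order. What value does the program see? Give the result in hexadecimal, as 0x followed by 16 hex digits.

0x6FD2318B9B83854A

5369842834787652207 in 64-bit hexadecimal is 0x4A85839B8B31D26F.
Stored little-endian, the bytes at ascending addresses are 6F D2 31 8B 9B 83 85 4A.
Read back as big-endian, the last byte is least significant, giving 0x6FD2318B9B83854A.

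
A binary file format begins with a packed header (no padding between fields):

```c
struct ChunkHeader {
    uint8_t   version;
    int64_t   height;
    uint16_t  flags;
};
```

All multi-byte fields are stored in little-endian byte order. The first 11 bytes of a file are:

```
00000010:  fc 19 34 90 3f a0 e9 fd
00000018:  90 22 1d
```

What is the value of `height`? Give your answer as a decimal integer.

`height` follows `version` (1 byte), so it starts at byte offset 1 and occupies 8 bytes.
Bytes at offsets 1..8: 19 34 90 3F A0 E9 FD 90.
Little-endian stores the least-significant byte at the lowest address.
Reassemble most-significant byte first: 90 FD E9 A0 3F 90 34 19 → 0x90FDE9A03F903419.
Top bit is set, so as a signed 64-bit value this is 0x90FDE9A03F903419 − 2^64 = -7998980488669678567.

-7998980488669678567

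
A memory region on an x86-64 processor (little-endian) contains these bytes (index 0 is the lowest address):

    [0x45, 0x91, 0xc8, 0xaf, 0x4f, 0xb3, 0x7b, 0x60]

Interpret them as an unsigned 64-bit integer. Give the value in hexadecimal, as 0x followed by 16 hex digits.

0x607BB34FAFC89145

Little-endian stores the least-significant byte at the lowest address.
Reassemble most-significant byte first: 60 7B B3 4F AF C8 91 45 → 0x607BB34FAFC89145.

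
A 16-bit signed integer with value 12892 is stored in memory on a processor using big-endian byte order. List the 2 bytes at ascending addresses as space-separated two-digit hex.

32 5C

12892 in hexadecimal, padded to 16 bits, is 0x325C.
Split into bytes (most-significant first): 32 5C.
Big-endian stores the most-significant byte at the lowest address.
So the memory order matches the most-significant-first order: 32 5C.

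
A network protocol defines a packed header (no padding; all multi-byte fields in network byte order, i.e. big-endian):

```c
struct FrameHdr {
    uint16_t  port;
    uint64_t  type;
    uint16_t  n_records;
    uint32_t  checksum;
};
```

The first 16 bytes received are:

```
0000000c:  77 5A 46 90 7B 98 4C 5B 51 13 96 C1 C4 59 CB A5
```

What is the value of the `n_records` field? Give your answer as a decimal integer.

38593

`n_records` follows `port` (2 B), `type` (8 B), so it starts at offset 2 + 8 = 10 and occupies 2 bytes.
Bytes at offsets 10..11: 96 C1.
In big-endian order the high byte comes first in memory.
The bytes are already most-significant first: 0x96C1.
0x96C1 = 38593.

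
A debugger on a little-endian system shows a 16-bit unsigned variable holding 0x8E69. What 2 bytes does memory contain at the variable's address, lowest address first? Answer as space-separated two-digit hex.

Split into bytes (most-significant first): 8E 69.
Little-endian stores the least-significant byte at the lowest address.
So at ascending addresses the bytes are 69 8E.

69 8E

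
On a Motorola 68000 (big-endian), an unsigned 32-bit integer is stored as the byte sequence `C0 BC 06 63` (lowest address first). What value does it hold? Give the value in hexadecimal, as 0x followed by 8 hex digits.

0xC0BC0663

Big-endian stores the most-significant byte at the lowest address.
The bytes are already most-significant first: 0xC0BC0663.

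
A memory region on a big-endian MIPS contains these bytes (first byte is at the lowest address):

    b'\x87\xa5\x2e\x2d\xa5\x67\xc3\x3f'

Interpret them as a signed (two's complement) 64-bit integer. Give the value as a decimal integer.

-8672474733848575169

In big-endian order the high byte comes first in memory.
The bytes are already most-significant first: 0x87A52E2DA567C33F.
Top bit is set, so as a signed 64-bit value this is 0x87A52E2DA567C33F − 2^64 = -8672474733848575169.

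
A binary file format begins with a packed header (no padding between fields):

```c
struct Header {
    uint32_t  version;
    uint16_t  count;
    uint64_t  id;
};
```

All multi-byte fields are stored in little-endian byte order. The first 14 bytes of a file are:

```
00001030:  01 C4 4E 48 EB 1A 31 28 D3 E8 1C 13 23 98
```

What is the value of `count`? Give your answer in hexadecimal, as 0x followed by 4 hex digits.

0x1AEB

`count` follows `version` (4 bytes), so it starts at byte offset 4 and occupies 2 bytes.
Bytes at offsets 4..5: EB 1A.
In little-endian order the low byte comes first in memory.
Reassemble most-significant byte first: 1A EB → 0x1AEB.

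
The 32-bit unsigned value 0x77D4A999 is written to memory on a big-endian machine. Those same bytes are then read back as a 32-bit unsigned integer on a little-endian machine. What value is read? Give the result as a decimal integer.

2578044023

Stored big-endian, the bytes at ascending addresses are 77 D4 A9 99.
Read back as little-endian, the first byte is least significant, giving 0x99A9D477.
0x99A9D477 = 2578044023.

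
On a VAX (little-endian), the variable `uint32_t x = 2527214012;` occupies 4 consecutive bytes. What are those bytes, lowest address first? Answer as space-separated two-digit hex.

2527214012 in hexadecimal, padded to 32 bits, is 0x96A239BC.
Split into bytes (most-significant first): 96 A2 39 BC.
In little-endian order the low byte comes first in memory.
So at ascending addresses the bytes are BC 39 A2 96.

BC 39 A2 96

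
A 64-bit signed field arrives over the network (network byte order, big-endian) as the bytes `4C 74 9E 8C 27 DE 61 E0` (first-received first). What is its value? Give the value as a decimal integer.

5509202568982454752

Big-endian stores the most-significant byte at the lowest address.
The bytes are already most-significant first: 0x4C749E8C27DE61E0.
0x4C749E8C27DE61E0 = 5509202568982454752.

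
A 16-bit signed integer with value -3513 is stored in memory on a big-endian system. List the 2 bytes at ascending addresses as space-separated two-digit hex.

Two's complement of -3513 in 16 bits: 3513 = 0x0DB9; invert → 0xF246; add 1 → 0xF247.
Split into bytes (most-significant first): F2 47.
Big-endian: lowest address holds the most-significant byte.
So the memory order matches the most-significant-first order: F2 47.

F2 47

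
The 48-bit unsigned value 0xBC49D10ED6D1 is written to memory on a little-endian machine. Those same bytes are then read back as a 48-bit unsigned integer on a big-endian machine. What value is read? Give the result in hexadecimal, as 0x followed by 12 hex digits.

0xD1D60ED149BC

Stored little-endian, the bytes at ascending addresses are D1 D6 0E D1 49 BC.
Read back as big-endian, the last byte is least significant, giving 0xD1D60ED149BC.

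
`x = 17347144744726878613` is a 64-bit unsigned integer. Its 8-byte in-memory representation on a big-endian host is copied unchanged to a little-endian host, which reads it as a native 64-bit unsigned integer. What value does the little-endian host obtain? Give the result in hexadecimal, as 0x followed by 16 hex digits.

0x95D9BA783C70BDF0

17347144744726878613 in 64-bit hexadecimal is 0xF0BD703C78BAD995.
Stored big-endian, the bytes at ascending addresses are F0 BD 70 3C 78 BA D9 95.
Read back as little-endian, the first byte is least significant, giving 0x95D9BA783C70BDF0.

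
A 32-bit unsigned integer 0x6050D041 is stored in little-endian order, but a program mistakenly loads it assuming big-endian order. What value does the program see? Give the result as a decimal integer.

1104171104

Stored little-endian, the bytes at ascending addresses are 41 D0 50 60.
Read back as big-endian, the last byte is least significant, giving 0x41D05060.
0x41D05060 = 1104171104.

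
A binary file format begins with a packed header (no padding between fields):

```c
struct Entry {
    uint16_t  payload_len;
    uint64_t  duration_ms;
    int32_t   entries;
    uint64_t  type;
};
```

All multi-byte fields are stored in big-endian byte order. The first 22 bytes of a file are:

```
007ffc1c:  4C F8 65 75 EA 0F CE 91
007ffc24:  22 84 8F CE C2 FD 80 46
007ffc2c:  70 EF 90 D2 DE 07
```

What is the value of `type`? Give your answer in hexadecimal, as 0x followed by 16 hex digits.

`type` follows `payload_len` (2 B), `duration_ms` (8 B), `entries` (4 B), so it starts at offset 2 + 8 + 4 = 14 and occupies 8 bytes.
Bytes at offsets 14..21: 80 46 70 EF 90 D2 DE 07.
Big-endian: lowest address holds the most-significant byte.
The bytes are already most-significant first: 0x804670EF90D2DE07.

0x804670EF90D2DE07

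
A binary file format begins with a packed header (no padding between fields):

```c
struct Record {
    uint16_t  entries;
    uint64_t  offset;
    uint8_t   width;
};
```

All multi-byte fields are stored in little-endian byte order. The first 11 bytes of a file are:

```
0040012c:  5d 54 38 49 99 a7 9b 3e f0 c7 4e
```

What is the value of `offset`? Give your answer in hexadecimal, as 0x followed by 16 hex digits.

`offset` follows `entries` (2 bytes), so it starts at byte offset 2 and occupies 8 bytes.
Bytes at offsets 2..9: 38 49 99 A7 9B 3E F0 C7.
Little-endian stores the least-significant byte at the lowest address.
Reassemble most-significant byte first: C7 F0 3E 9B A7 99 49 38 → 0xC7F03E9BA7994938.

0xC7F03E9BA7994938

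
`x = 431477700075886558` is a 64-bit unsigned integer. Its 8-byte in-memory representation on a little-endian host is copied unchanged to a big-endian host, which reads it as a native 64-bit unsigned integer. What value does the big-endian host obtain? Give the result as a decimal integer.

431477700075886558 in 64-bit hexadecimal is 0x05FCEAAEA18697DE.
Stored little-endian, the bytes at ascending addresses are DE 97 86 A1 AE EA FC 05.
Read back as big-endian, the last byte is least significant, giving 0xDE9786A1AEEAFC05.
0xDE9786A1AEEAFC05 = 16039436626885803013.

16039436626885803013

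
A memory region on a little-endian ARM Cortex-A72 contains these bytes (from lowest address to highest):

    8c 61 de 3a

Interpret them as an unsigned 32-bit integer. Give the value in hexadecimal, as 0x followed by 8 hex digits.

In little-endian order the low byte comes first in memory.
Reassemble most-significant byte first: 3A DE 61 8C → 0x3ADE618C.

0x3ADE618C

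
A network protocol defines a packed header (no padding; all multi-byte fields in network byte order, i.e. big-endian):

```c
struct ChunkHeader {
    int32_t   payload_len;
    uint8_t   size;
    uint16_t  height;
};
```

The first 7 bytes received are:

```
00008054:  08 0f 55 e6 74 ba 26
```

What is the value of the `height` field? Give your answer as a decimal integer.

`height` follows `payload_len` (4 B), `size` (1 B), so it starts at offset 4 + 1 = 5 and occupies 2 bytes.
Bytes at offsets 5..6: BA 26.
Big-endian: lowest address holds the most-significant byte.
The bytes are already most-significant first: 0xBA26.
0xBA26 = 47654.

47654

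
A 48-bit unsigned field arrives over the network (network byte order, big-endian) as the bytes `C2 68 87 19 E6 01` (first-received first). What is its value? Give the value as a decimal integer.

213754199008769

Big-endian: lowest address holds the most-significant byte.
The bytes are already most-significant first: 0xC2688719E601.
0xC2688719E601 = 213754199008769.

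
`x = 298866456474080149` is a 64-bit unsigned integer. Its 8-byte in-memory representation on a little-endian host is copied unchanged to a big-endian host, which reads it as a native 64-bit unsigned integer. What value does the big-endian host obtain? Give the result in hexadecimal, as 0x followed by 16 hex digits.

0x95D36A6D75C92504

298866456474080149 in 64-bit hexadecimal is 0x0425C9756D6AD395.
Stored little-endian, the bytes at ascending addresses are 95 D3 6A 6D 75 C9 25 04.
Read back as big-endian, the last byte is least significant, giving 0x95D36A6D75C92504.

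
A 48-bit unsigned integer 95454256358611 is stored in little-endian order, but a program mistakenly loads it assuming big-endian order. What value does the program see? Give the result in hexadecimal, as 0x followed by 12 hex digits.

0xD3E40AADD056

95454256358611 in 48-bit hexadecimal is 0x56D0AD0AE4D3.
Stored little-endian, the bytes at ascending addresses are D3 E4 0A AD D0 56.
Read back as big-endian, the last byte is least significant, giving 0xD3E40AADD056.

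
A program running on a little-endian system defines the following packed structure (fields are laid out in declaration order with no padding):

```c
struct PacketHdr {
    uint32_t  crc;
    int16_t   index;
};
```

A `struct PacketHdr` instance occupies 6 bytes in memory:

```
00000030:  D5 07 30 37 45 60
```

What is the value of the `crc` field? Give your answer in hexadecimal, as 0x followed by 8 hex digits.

`crc` is the first field, at byte offset 0, occupying 4 bytes.
Bytes at offsets 0..3: D5 07 30 37.
Little-endian stores the least-significant byte at the lowest address.
Reassemble most-significant byte first: 37 30 07 D5 → 0x373007D5.

0x373007D5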